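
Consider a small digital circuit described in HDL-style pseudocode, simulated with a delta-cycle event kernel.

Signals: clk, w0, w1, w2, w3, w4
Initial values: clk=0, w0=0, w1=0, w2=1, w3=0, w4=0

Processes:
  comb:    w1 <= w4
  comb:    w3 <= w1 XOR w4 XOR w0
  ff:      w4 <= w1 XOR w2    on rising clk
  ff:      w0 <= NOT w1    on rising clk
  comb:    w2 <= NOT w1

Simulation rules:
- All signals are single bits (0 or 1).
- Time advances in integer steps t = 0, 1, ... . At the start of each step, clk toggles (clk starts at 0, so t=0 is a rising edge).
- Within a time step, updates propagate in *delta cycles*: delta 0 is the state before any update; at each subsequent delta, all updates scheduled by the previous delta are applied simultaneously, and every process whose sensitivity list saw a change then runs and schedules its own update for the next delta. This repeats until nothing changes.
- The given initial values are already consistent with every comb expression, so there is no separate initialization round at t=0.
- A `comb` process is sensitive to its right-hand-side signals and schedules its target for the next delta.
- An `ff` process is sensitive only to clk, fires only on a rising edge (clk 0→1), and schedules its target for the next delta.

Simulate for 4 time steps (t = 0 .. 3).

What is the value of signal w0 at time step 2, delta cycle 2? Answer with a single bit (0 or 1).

0

[bits: w4,w1,w2,w3,clk,w0]
t=0: Δ0=001000 Δ1=001010 Δ2=101011 Δ3=111011 Δ4=110111 | 4Δ
t=1: Δ0=110111 Δ1=110101 | 1Δ
t=2: Δ0=110101 Δ1=110111 Δ2=110110 Δ3=110010 | 3Δ
t=3: Δ0=110010 Δ1=110000 | 1Δ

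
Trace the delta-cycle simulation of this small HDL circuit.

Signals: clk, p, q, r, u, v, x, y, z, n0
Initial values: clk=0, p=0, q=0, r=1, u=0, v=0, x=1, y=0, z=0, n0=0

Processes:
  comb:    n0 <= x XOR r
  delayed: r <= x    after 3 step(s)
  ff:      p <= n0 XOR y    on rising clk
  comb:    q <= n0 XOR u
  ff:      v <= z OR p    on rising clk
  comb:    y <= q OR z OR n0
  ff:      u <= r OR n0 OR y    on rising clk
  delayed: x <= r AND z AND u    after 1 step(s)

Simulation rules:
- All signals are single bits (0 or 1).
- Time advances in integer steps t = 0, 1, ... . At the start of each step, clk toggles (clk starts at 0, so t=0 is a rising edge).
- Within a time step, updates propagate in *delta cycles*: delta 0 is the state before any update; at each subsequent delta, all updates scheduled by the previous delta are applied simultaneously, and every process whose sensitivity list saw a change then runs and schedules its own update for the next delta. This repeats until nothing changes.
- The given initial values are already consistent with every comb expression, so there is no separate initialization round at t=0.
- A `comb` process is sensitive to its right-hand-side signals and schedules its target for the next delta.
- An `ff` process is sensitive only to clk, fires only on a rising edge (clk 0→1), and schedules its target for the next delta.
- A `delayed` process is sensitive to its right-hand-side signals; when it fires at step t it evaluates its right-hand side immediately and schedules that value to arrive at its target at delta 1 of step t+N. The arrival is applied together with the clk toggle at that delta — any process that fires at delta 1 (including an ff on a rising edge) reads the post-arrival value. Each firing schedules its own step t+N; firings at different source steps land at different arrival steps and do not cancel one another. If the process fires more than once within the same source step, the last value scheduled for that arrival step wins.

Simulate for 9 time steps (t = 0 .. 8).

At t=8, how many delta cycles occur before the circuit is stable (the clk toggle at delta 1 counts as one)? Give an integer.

t0.Δ0 clk=0 v=0 x=1 r=1 p=0 y=0 z=0 u=0 q=0 n0=0
t0.Δ1 clk=1 v=0 x=1 r=1 p=0 y=0 z=0 u=0 q=0 n0=0
t0.Δ2 clk=1 v=0 x=1 r=1 p=0 y=0 z=0 u=1 q=0 n0=0
t0.Δ3 clk=1 v=0 x=1 r=1 p=0 y=0 z=0 u=1 q=1 n0=0
t0.Δ4 clk=1 v=0 x=1 r=1 p=0 y=1 z=0 u=1 q=1 n0=0
t1.Δ0 clk=1 v=0 x=1 r=1 p=0 y=1 z=0 u=1 q=1 n0=0
t1.Δ1 clk=0 v=0 x=0 r=1 p=0 y=1 z=0 u=1 q=1 n0=0
t1.Δ2 clk=0 v=0 x=0 r=1 p=0 y=1 z=0 u=1 q=1 n0=1
t1.Δ3 clk=0 v=0 x=0 r=1 p=0 y=1 z=0 u=1 q=0 n0=1
t2.Δ0 clk=0 v=0 x=0 r=1 p=0 y=1 z=0 u=1 q=0 n0=1
t2.Δ1 clk=1 v=0 x=0 r=1 p=0 y=1 z=0 u=1 q=0 n0=1
t3.Δ0 clk=1 v=0 x=0 r=1 p=0 y=1 z=0 u=1 q=0 n0=1
t3.Δ1 clk=0 v=0 x=0 r=1 p=0 y=1 z=0 u=1 q=0 n0=1
t4.Δ0 clk=0 v=0 x=0 r=1 p=0 y=1 z=0 u=1 q=0 n0=1
t4.Δ1 clk=1 v=0 x=0 r=0 p=0 y=1 z=0 u=1 q=0 n0=1
t4.Δ2 clk=1 v=0 x=0 r=0 p=0 y=1 z=0 u=1 q=0 n0=0
t4.Δ3 clk=1 v=0 x=0 r=0 p=0 y=0 z=0 u=1 q=1 n0=0
t4.Δ4 clk=1 v=0 x=0 r=0 p=0 y=1 z=0 u=1 q=1 n0=0
t5.Δ0 clk=1 v=0 x=0 r=0 p=0 y=1 z=0 u=1 q=1 n0=0
t5.Δ1 clk=0 v=0 x=0 r=0 p=0 y=1 z=0 u=1 q=1 n0=0
t6.Δ0 clk=0 v=0 x=0 r=0 p=0 y=1 z=0 u=1 q=1 n0=0
t6.Δ1 clk=1 v=0 x=0 r=0 p=0 y=1 z=0 u=1 q=1 n0=0
t6.Δ2 clk=1 v=0 x=0 r=0 p=1 y=1 z=0 u=1 q=1 n0=0
t7.Δ0 clk=1 v=0 x=0 r=0 p=1 y=1 z=0 u=1 q=1 n0=0
t7.Δ1 clk=0 v=0 x=0 r=0 p=1 y=1 z=0 u=1 q=1 n0=0
t8.Δ0 clk=0 v=0 x=0 r=0 p=1 y=1 z=0 u=1 q=1 n0=0
t8.Δ1 clk=1 v=0 x=0 r=0 p=1 y=1 z=0 u=1 q=1 n0=0
t8.Δ2 clk=1 v=1 x=0 r=0 p=1 y=1 z=0 u=1 q=1 n0=0

2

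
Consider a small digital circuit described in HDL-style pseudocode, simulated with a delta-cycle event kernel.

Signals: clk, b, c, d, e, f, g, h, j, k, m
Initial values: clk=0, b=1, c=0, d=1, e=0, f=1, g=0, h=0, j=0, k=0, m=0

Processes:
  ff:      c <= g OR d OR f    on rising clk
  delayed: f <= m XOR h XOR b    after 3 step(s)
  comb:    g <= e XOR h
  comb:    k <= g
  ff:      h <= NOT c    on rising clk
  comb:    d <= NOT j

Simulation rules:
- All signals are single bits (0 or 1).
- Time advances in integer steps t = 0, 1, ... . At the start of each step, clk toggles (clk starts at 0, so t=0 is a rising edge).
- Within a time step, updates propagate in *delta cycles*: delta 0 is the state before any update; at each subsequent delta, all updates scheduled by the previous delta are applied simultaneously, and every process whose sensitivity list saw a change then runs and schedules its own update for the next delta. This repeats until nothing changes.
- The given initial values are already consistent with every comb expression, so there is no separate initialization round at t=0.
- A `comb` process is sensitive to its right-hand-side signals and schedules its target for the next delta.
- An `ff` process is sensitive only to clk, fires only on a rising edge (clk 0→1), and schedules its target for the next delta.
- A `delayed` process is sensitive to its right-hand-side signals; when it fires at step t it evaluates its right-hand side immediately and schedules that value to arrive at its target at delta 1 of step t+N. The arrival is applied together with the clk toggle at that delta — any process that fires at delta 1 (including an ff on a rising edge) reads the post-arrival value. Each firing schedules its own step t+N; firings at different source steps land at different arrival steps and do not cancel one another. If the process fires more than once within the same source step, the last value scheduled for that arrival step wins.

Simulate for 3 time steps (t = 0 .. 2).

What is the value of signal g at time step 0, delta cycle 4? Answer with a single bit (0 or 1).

1

t0.Δ0 g=0 e=0 b=1 f=1 h=0 k=0 m=0 j=0 d=1 clk=0 c=0
t0.Δ1 g=0 e=0 b=1 f=1 h=0 k=0 m=0 j=0 d=1 clk=1 c=0
t0.Δ2 g=0 e=0 b=1 f=1 h=1 k=0 m=0 j=0 d=1 clk=1 c=1
t0.Δ3 g=1 e=0 b=1 f=1 h=1 k=0 m=0 j=0 d=1 clk=1 c=1
t0.Δ4 g=1 e=0 b=1 f=1 h=1 k=1 m=0 j=0 d=1 clk=1 c=1
t1.Δ0 g=1 e=0 b=1 f=1 h=1 k=1 m=0 j=0 d=1 clk=1 c=1
t1.Δ1 g=1 e=0 b=1 f=1 h=1 k=1 m=0 j=0 d=1 clk=0 c=1
t2.Δ0 g=1 e=0 b=1 f=1 h=1 k=1 m=0 j=0 d=1 clk=0 c=1
t2.Δ1 g=1 e=0 b=1 f=1 h=1 k=1 m=0 j=0 d=1 clk=1 c=1
t2.Δ2 g=1 e=0 b=1 f=1 h=0 k=1 m=0 j=0 d=1 clk=1 c=1
t2.Δ3 g=0 e=0 b=1 f=1 h=0 k=1 m=0 j=0 d=1 clk=1 c=1
t2.Δ4 g=0 e=0 b=1 f=1 h=0 k=0 m=0 j=0 d=1 clk=1 c=1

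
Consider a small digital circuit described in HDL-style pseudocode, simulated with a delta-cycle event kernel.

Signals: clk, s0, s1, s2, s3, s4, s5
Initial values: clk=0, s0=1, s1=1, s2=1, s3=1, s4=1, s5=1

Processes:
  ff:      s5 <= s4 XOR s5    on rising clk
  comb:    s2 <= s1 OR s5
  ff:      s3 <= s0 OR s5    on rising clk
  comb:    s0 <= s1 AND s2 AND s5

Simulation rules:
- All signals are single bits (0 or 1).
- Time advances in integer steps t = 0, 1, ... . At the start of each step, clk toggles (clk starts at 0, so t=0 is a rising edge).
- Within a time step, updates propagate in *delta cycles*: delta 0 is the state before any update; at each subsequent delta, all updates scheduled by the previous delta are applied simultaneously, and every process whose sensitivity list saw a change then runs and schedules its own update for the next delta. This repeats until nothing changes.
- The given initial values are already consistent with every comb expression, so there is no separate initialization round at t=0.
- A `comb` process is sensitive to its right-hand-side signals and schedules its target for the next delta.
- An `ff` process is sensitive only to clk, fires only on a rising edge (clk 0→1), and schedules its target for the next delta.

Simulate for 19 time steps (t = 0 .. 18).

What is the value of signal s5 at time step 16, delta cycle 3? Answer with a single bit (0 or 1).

t0.Δ0 s1=1 s4=1 s5=1 s3=1 s2=1 clk=0 s0=1
t0.Δ1 s1=1 s4=1 s5=1 s3=1 s2=1 clk=1 s0=1
t0.Δ2 s1=1 s4=1 s5=0 s3=1 s2=1 clk=1 s0=1
t0.Δ3 s1=1 s4=1 s5=0 s3=1 s2=1 clk=1 s0=0
t1.Δ0 s1=1 s4=1 s5=0 s3=1 s2=1 clk=1 s0=0
t1.Δ1 s1=1 s4=1 s5=0 s3=1 s2=1 clk=0 s0=0
t2.Δ0 s1=1 s4=1 s5=0 s3=1 s2=1 clk=0 s0=0
t2.Δ1 s1=1 s4=1 s5=0 s3=1 s2=1 clk=1 s0=0
t2.Δ2 s1=1 s4=1 s5=1 s3=0 s2=1 clk=1 s0=0
t2.Δ3 s1=1 s4=1 s5=1 s3=0 s2=1 clk=1 s0=1
t3.Δ0 s1=1 s4=1 s5=1 s3=0 s2=1 clk=1 s0=1
t3.Δ1 s1=1 s4=1 s5=1 s3=0 s2=1 clk=0 s0=1
t4.Δ0 s1=1 s4=1 s5=1 s3=0 s2=1 clk=0 s0=1
t4.Δ1 s1=1 s4=1 s5=1 s3=0 s2=1 clk=1 s0=1
t4.Δ2 s1=1 s4=1 s5=0 s3=1 s2=1 clk=1 s0=1
t4.Δ3 s1=1 s4=1 s5=0 s3=1 s2=1 clk=1 s0=0
t5.Δ0 s1=1 s4=1 s5=0 s3=1 s2=1 clk=1 s0=0
t5.Δ1 s1=1 s4=1 s5=0 s3=1 s2=1 clk=0 s0=0
t6.Δ0 s1=1 s4=1 s5=0 s3=1 s2=1 clk=0 s0=0
t6.Δ1 s1=1 s4=1 s5=0 s3=1 s2=1 clk=1 s0=0
t6.Δ2 s1=1 s4=1 s5=1 s3=0 s2=1 clk=1 s0=0
t6.Δ3 s1=1 s4=1 s5=1 s3=0 s2=1 clk=1 s0=1
t7.Δ0 s1=1 s4=1 s5=1 s3=0 s2=1 clk=1 s0=1
t7.Δ1 s1=1 s4=1 s5=1 s3=0 s2=1 clk=0 s0=1
t8.Δ0 s1=1 s4=1 s5=1 s3=0 s2=1 clk=0 s0=1
t8.Δ1 s1=1 s4=1 s5=1 s3=0 s2=1 clk=1 s0=1
t8.Δ2 s1=1 s4=1 s5=0 s3=1 s2=1 clk=1 s0=1
t8.Δ3 s1=1 s4=1 s5=0 s3=1 s2=1 clk=1 s0=0
t9.Δ0 s1=1 s4=1 s5=0 s3=1 s2=1 clk=1 s0=0
t9.Δ1 s1=1 s4=1 s5=0 s3=1 s2=1 clk=0 s0=0
t10.Δ0 s1=1 s4=1 s5=0 s3=1 s2=1 clk=0 s0=0
t10.Δ1 s1=1 s4=1 s5=0 s3=1 s2=1 clk=1 s0=0
t10.Δ2 s1=1 s4=1 s5=1 s3=0 s2=1 clk=1 s0=0
t10.Δ3 s1=1 s4=1 s5=1 s3=0 s2=1 clk=1 s0=1
t11.Δ0 s1=1 s4=1 s5=1 s3=0 s2=1 clk=1 s0=1
t11.Δ1 s1=1 s4=1 s5=1 s3=0 s2=1 clk=0 s0=1
t12.Δ0 s1=1 s4=1 s5=1 s3=0 s2=1 clk=0 s0=1
t12.Δ1 s1=1 s4=1 s5=1 s3=0 s2=1 clk=1 s0=1
t12.Δ2 s1=1 s4=1 s5=0 s3=1 s2=1 clk=1 s0=1
t12.Δ3 s1=1 s4=1 s5=0 s3=1 s2=1 clk=1 s0=0
t13.Δ0 s1=1 s4=1 s5=0 s3=1 s2=1 clk=1 s0=0
t13.Δ1 s1=1 s4=1 s5=0 s3=1 s2=1 clk=0 s0=0
t14.Δ0 s1=1 s4=1 s5=0 s3=1 s2=1 clk=0 s0=0
t14.Δ1 s1=1 s4=1 s5=0 s3=1 s2=1 clk=1 s0=0
t14.Δ2 s1=1 s4=1 s5=1 s3=0 s2=1 clk=1 s0=0
t14.Δ3 s1=1 s4=1 s5=1 s3=0 s2=1 clk=1 s0=1
t15.Δ0 s1=1 s4=1 s5=1 s3=0 s2=1 clk=1 s0=1
t15.Δ1 s1=1 s4=1 s5=1 s3=0 s2=1 clk=0 s0=1
t16.Δ0 s1=1 s4=1 s5=1 s3=0 s2=1 clk=0 s0=1
t16.Δ1 s1=1 s4=1 s5=1 s3=0 s2=1 clk=1 s0=1
t16.Δ2 s1=1 s4=1 s5=0 s3=1 s2=1 clk=1 s0=1
t16.Δ3 s1=1 s4=1 s5=0 s3=1 s2=1 clk=1 s0=0
t17.Δ0 s1=1 s4=1 s5=0 s3=1 s2=1 clk=1 s0=0
t17.Δ1 s1=1 s4=1 s5=0 s3=1 s2=1 clk=0 s0=0
t18.Δ0 s1=1 s4=1 s5=0 s3=1 s2=1 clk=0 s0=0
t18.Δ1 s1=1 s4=1 s5=0 s3=1 s2=1 clk=1 s0=0
t18.Δ2 s1=1 s4=1 s5=1 s3=0 s2=1 clk=1 s0=0
t18.Δ3 s1=1 s4=1 s5=1 s3=0 s2=1 clk=1 s0=1

0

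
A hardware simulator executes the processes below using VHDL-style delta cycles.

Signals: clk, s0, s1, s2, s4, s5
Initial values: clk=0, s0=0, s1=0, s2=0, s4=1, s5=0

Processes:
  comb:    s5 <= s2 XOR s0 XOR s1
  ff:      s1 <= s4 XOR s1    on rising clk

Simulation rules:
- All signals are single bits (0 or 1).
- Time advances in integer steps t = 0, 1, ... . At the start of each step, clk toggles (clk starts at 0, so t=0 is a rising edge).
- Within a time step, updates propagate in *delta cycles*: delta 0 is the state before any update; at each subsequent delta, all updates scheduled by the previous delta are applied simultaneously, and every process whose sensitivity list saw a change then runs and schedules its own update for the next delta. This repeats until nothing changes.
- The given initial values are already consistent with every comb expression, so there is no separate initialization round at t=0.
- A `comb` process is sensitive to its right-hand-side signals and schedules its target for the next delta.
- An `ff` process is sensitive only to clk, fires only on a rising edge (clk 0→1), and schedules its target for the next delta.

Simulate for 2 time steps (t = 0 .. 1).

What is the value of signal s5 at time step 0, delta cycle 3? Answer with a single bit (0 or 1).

[bits: s2,clk,s0,s4,s5,s1]
t=0: Δ0=000100 Δ1=010100 Δ2=010101 Δ3=010111 | 3Δ
t=1: Δ0=010111 Δ1=000111 | 1Δ

1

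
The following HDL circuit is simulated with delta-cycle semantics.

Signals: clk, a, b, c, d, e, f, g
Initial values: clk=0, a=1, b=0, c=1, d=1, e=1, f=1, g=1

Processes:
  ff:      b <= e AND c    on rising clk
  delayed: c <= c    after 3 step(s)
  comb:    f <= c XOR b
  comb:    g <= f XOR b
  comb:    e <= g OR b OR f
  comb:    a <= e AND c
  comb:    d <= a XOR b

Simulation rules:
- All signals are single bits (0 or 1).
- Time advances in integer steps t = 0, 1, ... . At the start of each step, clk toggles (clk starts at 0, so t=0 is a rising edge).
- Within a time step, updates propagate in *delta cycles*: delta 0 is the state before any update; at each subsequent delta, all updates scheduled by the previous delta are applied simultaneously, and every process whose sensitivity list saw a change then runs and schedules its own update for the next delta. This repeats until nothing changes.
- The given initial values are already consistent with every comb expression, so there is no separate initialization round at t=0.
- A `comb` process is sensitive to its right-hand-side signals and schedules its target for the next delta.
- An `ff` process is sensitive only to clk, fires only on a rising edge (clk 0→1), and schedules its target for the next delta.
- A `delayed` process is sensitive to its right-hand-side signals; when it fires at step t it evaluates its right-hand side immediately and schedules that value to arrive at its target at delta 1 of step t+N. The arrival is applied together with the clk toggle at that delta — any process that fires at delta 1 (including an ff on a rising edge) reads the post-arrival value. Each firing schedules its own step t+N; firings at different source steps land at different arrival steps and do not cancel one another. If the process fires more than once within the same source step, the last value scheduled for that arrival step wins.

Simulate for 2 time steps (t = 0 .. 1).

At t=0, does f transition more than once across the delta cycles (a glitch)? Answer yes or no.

t=0 Δ0: c=1 a=1 f=1 g=1 e=1 clk=0 d=1 b=0
  Δ1: clk:0→1
  Δ2: b:0→1
  Δ3: f:1→0, g:1→0, d:1→0
  Δ4: g:0→1
  (4Δ to stable)
t=1 Δ0: c=1 a=1 f=0 g=1 e=1 clk=1 d=0 b=1
  Δ1: clk:1→0
  (1Δ to stable)

no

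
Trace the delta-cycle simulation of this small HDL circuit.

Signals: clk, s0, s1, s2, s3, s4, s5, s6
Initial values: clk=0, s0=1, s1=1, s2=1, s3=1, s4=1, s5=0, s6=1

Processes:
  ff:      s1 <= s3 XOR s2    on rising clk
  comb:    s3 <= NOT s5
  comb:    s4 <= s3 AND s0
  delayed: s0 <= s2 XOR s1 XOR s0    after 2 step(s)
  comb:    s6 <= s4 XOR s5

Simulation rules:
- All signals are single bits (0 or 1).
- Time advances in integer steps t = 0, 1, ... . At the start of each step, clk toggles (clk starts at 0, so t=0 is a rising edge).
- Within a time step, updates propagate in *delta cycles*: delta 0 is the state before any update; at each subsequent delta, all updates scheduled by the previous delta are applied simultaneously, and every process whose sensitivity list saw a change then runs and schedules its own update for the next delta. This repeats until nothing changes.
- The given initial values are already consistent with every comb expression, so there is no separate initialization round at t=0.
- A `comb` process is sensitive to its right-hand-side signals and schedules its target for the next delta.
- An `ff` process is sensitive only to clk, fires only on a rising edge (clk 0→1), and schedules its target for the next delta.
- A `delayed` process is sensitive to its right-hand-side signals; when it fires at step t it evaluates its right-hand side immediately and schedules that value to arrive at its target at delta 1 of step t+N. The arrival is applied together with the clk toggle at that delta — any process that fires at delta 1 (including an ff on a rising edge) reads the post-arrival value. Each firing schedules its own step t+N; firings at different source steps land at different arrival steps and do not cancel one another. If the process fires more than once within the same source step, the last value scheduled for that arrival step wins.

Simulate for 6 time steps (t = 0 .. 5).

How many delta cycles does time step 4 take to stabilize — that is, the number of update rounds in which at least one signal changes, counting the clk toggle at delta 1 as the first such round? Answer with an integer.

t0.Δ0 s5=0 clk=0 s4=1 s3=1 s6=1 s0=1 s1=1 s2=1
t0.Δ1 s5=0 clk=1 s4=1 s3=1 s6=1 s0=1 s1=1 s2=1
t0.Δ2 s5=0 clk=1 s4=1 s3=1 s6=1 s0=1 s1=0 s2=1
t1.Δ0 s5=0 clk=1 s4=1 s3=1 s6=1 s0=1 s1=0 s2=1
t1.Δ1 s5=0 clk=0 s4=1 s3=1 s6=1 s0=1 s1=0 s2=1
t2.Δ0 s5=0 clk=0 s4=1 s3=1 s6=1 s0=1 s1=0 s2=1
t2.Δ1 s5=0 clk=1 s4=1 s3=1 s6=1 s0=0 s1=0 s2=1
t2.Δ2 s5=0 clk=1 s4=0 s3=1 s6=1 s0=0 s1=0 s2=1
t2.Δ3 s5=0 clk=1 s4=0 s3=1 s6=0 s0=0 s1=0 s2=1
t3.Δ0 s5=0 clk=1 s4=0 s3=1 s6=0 s0=0 s1=0 s2=1
t3.Δ1 s5=0 clk=0 s4=0 s3=1 s6=0 s0=0 s1=0 s2=1
t4.Δ0 s5=0 clk=0 s4=0 s3=1 s6=0 s0=0 s1=0 s2=1
t4.Δ1 s5=0 clk=1 s4=0 s3=1 s6=0 s0=1 s1=0 s2=1
t4.Δ2 s5=0 clk=1 s4=1 s3=1 s6=0 s0=1 s1=0 s2=1
t4.Δ3 s5=0 clk=1 s4=1 s3=1 s6=1 s0=1 s1=0 s2=1
t5.Δ0 s5=0 clk=1 s4=1 s3=1 s6=1 s0=1 s1=0 s2=1
t5.Δ1 s5=0 clk=0 s4=1 s3=1 s6=1 s0=1 s1=0 s2=1

3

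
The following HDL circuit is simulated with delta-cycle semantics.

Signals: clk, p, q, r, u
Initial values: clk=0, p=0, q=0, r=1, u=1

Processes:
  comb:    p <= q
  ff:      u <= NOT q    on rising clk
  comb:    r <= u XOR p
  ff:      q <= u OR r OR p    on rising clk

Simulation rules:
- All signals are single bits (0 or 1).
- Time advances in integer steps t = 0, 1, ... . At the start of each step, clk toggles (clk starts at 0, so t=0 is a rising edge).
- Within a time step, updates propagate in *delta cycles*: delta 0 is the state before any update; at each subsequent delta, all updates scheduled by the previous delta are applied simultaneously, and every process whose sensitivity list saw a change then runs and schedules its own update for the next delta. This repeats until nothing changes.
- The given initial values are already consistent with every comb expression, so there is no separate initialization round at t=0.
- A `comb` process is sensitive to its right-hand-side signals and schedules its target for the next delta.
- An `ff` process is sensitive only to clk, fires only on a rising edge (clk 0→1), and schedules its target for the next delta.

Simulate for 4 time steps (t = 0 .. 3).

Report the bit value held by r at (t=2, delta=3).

t0.Δ0 q=0 p=0 u=1 clk=0 r=1
t0.Δ1 q=0 p=0 u=1 clk=1 r=1
t0.Δ2 q=1 p=0 u=1 clk=1 r=1
t0.Δ3 q=1 p=1 u=1 clk=1 r=1
t0.Δ4 q=1 p=1 u=1 clk=1 r=0
t1.Δ0 q=1 p=1 u=1 clk=1 r=0
t1.Δ1 q=1 p=1 u=1 clk=0 r=0
t2.Δ0 q=1 p=1 u=1 clk=0 r=0
t2.Δ1 q=1 p=1 u=1 clk=1 r=0
t2.Δ2 q=1 p=1 u=0 clk=1 r=0
t2.Δ3 q=1 p=1 u=0 clk=1 r=1
t3.Δ0 q=1 p=1 u=0 clk=1 r=1
t3.Δ1 q=1 p=1 u=0 clk=0 r=1

1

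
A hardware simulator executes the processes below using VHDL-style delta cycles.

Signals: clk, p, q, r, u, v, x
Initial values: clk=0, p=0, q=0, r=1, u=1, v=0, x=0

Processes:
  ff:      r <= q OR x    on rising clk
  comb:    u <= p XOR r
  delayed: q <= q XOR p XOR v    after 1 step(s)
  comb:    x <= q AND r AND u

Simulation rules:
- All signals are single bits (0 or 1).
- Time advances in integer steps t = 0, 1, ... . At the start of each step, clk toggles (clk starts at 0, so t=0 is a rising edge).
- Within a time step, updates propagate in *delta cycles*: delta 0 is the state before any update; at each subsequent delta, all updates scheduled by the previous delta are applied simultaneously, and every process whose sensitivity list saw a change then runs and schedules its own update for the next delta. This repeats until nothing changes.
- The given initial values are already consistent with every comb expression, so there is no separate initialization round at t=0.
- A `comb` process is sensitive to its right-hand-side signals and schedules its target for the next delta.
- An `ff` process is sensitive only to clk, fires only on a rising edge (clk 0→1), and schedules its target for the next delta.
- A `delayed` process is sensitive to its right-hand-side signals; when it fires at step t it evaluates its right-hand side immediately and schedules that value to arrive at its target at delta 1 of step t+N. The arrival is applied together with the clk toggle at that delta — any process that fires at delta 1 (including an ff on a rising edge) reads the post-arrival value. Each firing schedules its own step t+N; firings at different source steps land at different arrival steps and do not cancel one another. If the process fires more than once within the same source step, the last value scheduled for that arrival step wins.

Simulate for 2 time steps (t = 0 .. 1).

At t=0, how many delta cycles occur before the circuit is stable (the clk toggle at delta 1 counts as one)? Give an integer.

3

t=0 Δ0: r=1 p=0 u=1 x=0 q=0 v=0 clk=0
  Δ1: clk:0→1
  Δ2: r:1→0
  Δ3: u:1→0
  (3Δ to stable)
t=1 Δ0: r=0 p=0 u=0 x=0 q=0 v=0 clk=1
  Δ1: clk:1→0
  (1Δ to stable)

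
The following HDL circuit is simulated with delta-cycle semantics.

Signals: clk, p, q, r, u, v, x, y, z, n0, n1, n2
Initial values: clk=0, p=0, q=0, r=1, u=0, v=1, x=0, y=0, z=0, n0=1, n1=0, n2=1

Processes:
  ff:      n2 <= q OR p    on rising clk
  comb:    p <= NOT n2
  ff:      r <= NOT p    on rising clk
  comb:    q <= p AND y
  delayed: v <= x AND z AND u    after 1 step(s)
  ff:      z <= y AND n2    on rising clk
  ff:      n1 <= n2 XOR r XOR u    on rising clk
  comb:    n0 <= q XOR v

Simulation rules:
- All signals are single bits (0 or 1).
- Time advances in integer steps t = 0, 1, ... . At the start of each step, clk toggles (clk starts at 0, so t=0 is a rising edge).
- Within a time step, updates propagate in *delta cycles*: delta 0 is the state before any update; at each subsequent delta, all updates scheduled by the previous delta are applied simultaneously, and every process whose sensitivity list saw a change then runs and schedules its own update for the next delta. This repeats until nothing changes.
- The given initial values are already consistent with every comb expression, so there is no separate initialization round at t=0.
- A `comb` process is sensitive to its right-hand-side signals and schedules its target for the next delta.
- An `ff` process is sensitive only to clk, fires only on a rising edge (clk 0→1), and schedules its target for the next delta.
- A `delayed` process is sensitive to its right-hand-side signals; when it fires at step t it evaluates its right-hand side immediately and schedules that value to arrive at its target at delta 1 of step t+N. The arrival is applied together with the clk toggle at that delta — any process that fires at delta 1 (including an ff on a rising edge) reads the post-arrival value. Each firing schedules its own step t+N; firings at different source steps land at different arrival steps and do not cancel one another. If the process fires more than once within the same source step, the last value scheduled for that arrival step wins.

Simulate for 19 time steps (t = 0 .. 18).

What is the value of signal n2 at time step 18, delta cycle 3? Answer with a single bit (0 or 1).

t0.Δ0 r=1 u=0 n1=0 q=0 v=1 n2=1 y=0 x=0 z=0 n0=1 clk=0 p=0
t0.Δ1 r=1 u=0 n1=0 q=0 v=1 n2=1 y=0 x=0 z=0 n0=1 clk=1 p=0
t0.Δ2 r=1 u=0 n1=0 q=0 v=1 n2=0 y=0 x=0 z=0 n0=1 clk=1 p=0
t0.Δ3 r=1 u=0 n1=0 q=0 v=1 n2=0 y=0 x=0 z=0 n0=1 clk=1 p=1
t1.Δ0 r=1 u=0 n1=0 q=0 v=1 n2=0 y=0 x=0 z=0 n0=1 clk=1 p=1
t1.Δ1 r=1 u=0 n1=0 q=0 v=1 n2=0 y=0 x=0 z=0 n0=1 clk=0 p=1
t2.Δ0 r=1 u=0 n1=0 q=0 v=1 n2=0 y=0 x=0 z=0 n0=1 clk=0 p=1
t2.Δ1 r=1 u=0 n1=0 q=0 v=1 n2=0 y=0 x=0 z=0 n0=1 clk=1 p=1
t2.Δ2 r=0 u=0 n1=1 q=0 v=1 n2=1 y=0 x=0 z=0 n0=1 clk=1 p=1
t2.Δ3 r=0 u=0 n1=1 q=0 v=1 n2=1 y=0 x=0 z=0 n0=1 clk=1 p=0
t3.Δ0 r=0 u=0 n1=1 q=0 v=1 n2=1 y=0 x=0 z=0 n0=1 clk=1 p=0
t3.Δ1 r=0 u=0 n1=1 q=0 v=1 n2=1 y=0 x=0 z=0 n0=1 clk=0 p=0
t4.Δ0 r=0 u=0 n1=1 q=0 v=1 n2=1 y=0 x=0 z=0 n0=1 clk=0 p=0
t4.Δ1 r=0 u=0 n1=1 q=0 v=1 n2=1 y=0 x=0 z=0 n0=1 clk=1 p=0
t4.Δ2 r=1 u=0 n1=1 q=0 v=1 n2=0 y=0 x=0 z=0 n0=1 clk=1 p=0
t4.Δ3 r=1 u=0 n1=1 q=0 v=1 n2=0 y=0 x=0 z=0 n0=1 clk=1 p=1
t5.Δ0 r=1 u=0 n1=1 q=0 v=1 n2=0 y=0 x=0 z=0 n0=1 clk=1 p=1
t5.Δ1 r=1 u=0 n1=1 q=0 v=1 n2=0 y=0 x=0 z=0 n0=1 clk=0 p=1
t6.Δ0 r=1 u=0 n1=1 q=0 v=1 n2=0 y=0 x=0 z=0 n0=1 clk=0 p=1
t6.Δ1 r=1 u=0 n1=1 q=0 v=1 n2=0 y=0 x=0 z=0 n0=1 clk=1 p=1
t6.Δ2 r=0 u=0 n1=1 q=0 v=1 n2=1 y=0 x=0 z=0 n0=1 clk=1 p=1
t6.Δ3 r=0 u=0 n1=1 q=0 v=1 n2=1 y=0 x=0 z=0 n0=1 clk=1 p=0
t7.Δ0 r=0 u=0 n1=1 q=0 v=1 n2=1 y=0 x=0 z=0 n0=1 clk=1 p=0
t7.Δ1 r=0 u=0 n1=1 q=0 v=1 n2=1 y=0 x=0 z=0 n0=1 clk=0 p=0
t8.Δ0 r=0 u=0 n1=1 q=0 v=1 n2=1 y=0 x=0 z=0 n0=1 clk=0 p=0
t8.Δ1 r=0 u=0 n1=1 q=0 v=1 n2=1 y=0 x=0 z=0 n0=1 clk=1 p=0
t8.Δ2 r=1 u=0 n1=1 q=0 v=1 n2=0 y=0 x=0 z=0 n0=1 clk=1 p=0
t8.Δ3 r=1 u=0 n1=1 q=0 v=1 n2=0 y=0 x=0 z=0 n0=1 clk=1 p=1
t9.Δ0 r=1 u=0 n1=1 q=0 v=1 n2=0 y=0 x=0 z=0 n0=1 clk=1 p=1
t9.Δ1 r=1 u=0 n1=1 q=0 v=1 n2=0 y=0 x=0 z=0 n0=1 clk=0 p=1
t10.Δ0 r=1 u=0 n1=1 q=0 v=1 n2=0 y=0 x=0 z=0 n0=1 clk=0 p=1
t10.Δ1 r=1 u=0 n1=1 q=0 v=1 n2=0 y=0 x=0 z=0 n0=1 clk=1 p=1
t10.Δ2 r=0 u=0 n1=1 q=0 v=1 n2=1 y=0 x=0 z=0 n0=1 clk=1 p=1
t10.Δ3 r=0 u=0 n1=1 q=0 v=1 n2=1 y=0 x=0 z=0 n0=1 clk=1 p=0
t11.Δ0 r=0 u=0 n1=1 q=0 v=1 n2=1 y=0 x=0 z=0 n0=1 clk=1 p=0
t11.Δ1 r=0 u=0 n1=1 q=0 v=1 n2=1 y=0 x=0 z=0 n0=1 clk=0 p=0
t12.Δ0 r=0 u=0 n1=1 q=0 v=1 n2=1 y=0 x=0 z=0 n0=1 clk=0 p=0
t12.Δ1 r=0 u=0 n1=1 q=0 v=1 n2=1 y=0 x=0 z=0 n0=1 clk=1 p=0
t12.Δ2 r=1 u=0 n1=1 q=0 v=1 n2=0 y=0 x=0 z=0 n0=1 clk=1 p=0
t12.Δ3 r=1 u=0 n1=1 q=0 v=1 n2=0 y=0 x=0 z=0 n0=1 clk=1 p=1
t13.Δ0 r=1 u=0 n1=1 q=0 v=1 n2=0 y=0 x=0 z=0 n0=1 clk=1 p=1
t13.Δ1 r=1 u=0 n1=1 q=0 v=1 n2=0 y=0 x=0 z=0 n0=1 clk=0 p=1
t14.Δ0 r=1 u=0 n1=1 q=0 v=1 n2=0 y=0 x=0 z=0 n0=1 clk=0 p=1
t14.Δ1 r=1 u=0 n1=1 q=0 v=1 n2=0 y=0 x=0 z=0 n0=1 clk=1 p=1
t14.Δ2 r=0 u=0 n1=1 q=0 v=1 n2=1 y=0 x=0 z=0 n0=1 clk=1 p=1
t14.Δ3 r=0 u=0 n1=1 q=0 v=1 n2=1 y=0 x=0 z=0 n0=1 clk=1 p=0
t15.Δ0 r=0 u=0 n1=1 q=0 v=1 n2=1 y=0 x=0 z=0 n0=1 clk=1 p=0
t15.Δ1 r=0 u=0 n1=1 q=0 v=1 n2=1 y=0 x=0 z=0 n0=1 clk=0 p=0
t16.Δ0 r=0 u=0 n1=1 q=0 v=1 n2=1 y=0 x=0 z=0 n0=1 clk=0 p=0
t16.Δ1 r=0 u=0 n1=1 q=0 v=1 n2=1 y=0 x=0 z=0 n0=1 clk=1 p=0
t16.Δ2 r=1 u=0 n1=1 q=0 v=1 n2=0 y=0 x=0 z=0 n0=1 clk=1 p=0
t16.Δ3 r=1 u=0 n1=1 q=0 v=1 n2=0 y=0 x=0 z=0 n0=1 clk=1 p=1
t17.Δ0 r=1 u=0 n1=1 q=0 v=1 n2=0 y=0 x=0 z=0 n0=1 clk=1 p=1
t17.Δ1 r=1 u=0 n1=1 q=0 v=1 n2=0 y=0 x=0 z=0 n0=1 clk=0 p=1
t18.Δ0 r=1 u=0 n1=1 q=0 v=1 n2=0 y=0 x=0 z=0 n0=1 clk=0 p=1
t18.Δ1 r=1 u=0 n1=1 q=0 v=1 n2=0 y=0 x=0 z=0 n0=1 clk=1 p=1
t18.Δ2 r=0 u=0 n1=1 q=0 v=1 n2=1 y=0 x=0 z=0 n0=1 clk=1 p=1
t18.Δ3 r=0 u=0 n1=1 q=0 v=1 n2=1 y=0 x=0 z=0 n0=1 clk=1 p=0

1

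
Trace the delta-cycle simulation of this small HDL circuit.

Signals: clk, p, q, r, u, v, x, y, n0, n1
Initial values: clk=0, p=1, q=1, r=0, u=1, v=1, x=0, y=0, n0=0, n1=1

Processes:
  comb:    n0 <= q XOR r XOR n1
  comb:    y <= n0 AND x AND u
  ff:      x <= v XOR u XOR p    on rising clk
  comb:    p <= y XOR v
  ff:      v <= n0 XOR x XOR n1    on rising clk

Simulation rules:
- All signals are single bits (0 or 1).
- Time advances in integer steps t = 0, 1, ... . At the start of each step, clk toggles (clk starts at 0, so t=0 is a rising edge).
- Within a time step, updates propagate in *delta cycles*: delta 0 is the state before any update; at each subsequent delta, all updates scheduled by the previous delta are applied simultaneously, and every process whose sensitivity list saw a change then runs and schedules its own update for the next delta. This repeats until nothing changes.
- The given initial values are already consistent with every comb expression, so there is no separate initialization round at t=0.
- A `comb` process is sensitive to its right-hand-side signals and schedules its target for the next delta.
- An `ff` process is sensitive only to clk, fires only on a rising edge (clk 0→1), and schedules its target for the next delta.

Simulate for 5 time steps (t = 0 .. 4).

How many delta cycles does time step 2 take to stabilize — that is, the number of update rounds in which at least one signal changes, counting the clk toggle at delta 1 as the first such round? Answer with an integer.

t=0 Δ0: p=1 r=0 u=1 y=0 q=1 n0=0 clk=0 v=1 n1=1 x=0
  Δ1: clk:0→1
  Δ2: x:0→1
  (2Δ to stable)
t=1 Δ0: p=1 r=0 u=1 y=0 q=1 n0=0 clk=1 v=1 n1=1 x=1
  Δ1: clk:1→0
  (1Δ to stable)
t=2 Δ0: p=1 r=0 u=1 y=0 q=1 n0=0 clk=0 v=1 n1=1 x=1
  Δ1: clk:0→1
  Δ2: v:1→0
  Δ3: p:1→0
  (3Δ to stable)
t=3 Δ0: p=0 r=0 u=1 y=0 q=1 n0=0 clk=1 v=0 n1=1 x=1
  Δ1: clk:1→0
  (1Δ to stable)
t=4 Δ0: p=0 r=0 u=1 y=0 q=1 n0=0 clk=0 v=0 n1=1 x=1
  Δ1: clk:0→1
  (1Δ to stable)

3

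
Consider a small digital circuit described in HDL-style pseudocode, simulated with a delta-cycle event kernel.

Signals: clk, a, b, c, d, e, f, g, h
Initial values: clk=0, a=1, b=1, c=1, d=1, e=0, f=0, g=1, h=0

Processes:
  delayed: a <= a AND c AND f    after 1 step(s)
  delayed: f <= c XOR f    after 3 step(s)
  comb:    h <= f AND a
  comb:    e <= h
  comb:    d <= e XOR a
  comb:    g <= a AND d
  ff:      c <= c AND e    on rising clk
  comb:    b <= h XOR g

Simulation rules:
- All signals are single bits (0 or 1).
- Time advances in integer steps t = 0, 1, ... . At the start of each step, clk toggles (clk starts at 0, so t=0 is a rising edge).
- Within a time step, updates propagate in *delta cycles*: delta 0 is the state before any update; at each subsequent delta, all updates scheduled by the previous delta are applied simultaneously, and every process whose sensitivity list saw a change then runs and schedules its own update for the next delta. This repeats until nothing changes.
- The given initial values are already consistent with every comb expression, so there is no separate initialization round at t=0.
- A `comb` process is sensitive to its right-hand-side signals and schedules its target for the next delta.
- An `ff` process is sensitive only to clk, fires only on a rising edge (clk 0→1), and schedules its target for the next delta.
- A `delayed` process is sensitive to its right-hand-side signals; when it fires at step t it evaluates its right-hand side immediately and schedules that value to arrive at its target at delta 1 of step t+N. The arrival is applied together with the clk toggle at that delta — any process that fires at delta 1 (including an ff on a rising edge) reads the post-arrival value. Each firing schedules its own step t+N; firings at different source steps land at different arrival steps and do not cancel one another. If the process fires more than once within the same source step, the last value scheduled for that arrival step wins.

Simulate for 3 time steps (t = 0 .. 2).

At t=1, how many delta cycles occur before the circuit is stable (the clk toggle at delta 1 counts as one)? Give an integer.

3

[bits: b,f,d,c,g,e,clk,a,h]
t=0: Δ0=101110010 Δ1=101110110 Δ2=101010110 | 2Δ
t=1: Δ0=101010110 Δ1=101010000 Δ2=100000000 Δ3=000000000 | 3Δ
t=2: Δ0=000000000 Δ1=000000100 | 1Δ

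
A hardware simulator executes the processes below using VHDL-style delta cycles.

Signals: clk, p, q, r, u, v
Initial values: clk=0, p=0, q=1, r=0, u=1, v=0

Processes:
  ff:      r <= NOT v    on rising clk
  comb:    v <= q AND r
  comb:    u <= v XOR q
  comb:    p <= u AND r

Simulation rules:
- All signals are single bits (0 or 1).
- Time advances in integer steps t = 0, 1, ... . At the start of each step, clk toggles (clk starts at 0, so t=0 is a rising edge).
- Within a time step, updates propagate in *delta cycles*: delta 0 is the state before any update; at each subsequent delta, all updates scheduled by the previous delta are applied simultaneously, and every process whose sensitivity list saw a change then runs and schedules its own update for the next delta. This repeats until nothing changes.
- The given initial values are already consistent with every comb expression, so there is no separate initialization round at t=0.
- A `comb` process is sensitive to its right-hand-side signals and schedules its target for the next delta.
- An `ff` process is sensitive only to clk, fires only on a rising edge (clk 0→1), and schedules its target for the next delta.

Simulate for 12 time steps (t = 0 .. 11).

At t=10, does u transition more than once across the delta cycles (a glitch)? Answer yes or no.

no

t0.Δ0 u=1 r=0 q=1 clk=0 p=0 v=0
t0.Δ1 u=1 r=0 q=1 clk=1 p=0 v=0
t0.Δ2 u=1 r=1 q=1 clk=1 p=0 v=0
t0.Δ3 u=1 r=1 q=1 clk=1 p=1 v=1
t0.Δ4 u=0 r=1 q=1 clk=1 p=1 v=1
t0.Δ5 u=0 r=1 q=1 clk=1 p=0 v=1
t1.Δ0 u=0 r=1 q=1 clk=1 p=0 v=1
t1.Δ1 u=0 r=1 q=1 clk=0 p=0 v=1
t2.Δ0 u=0 r=1 q=1 clk=0 p=0 v=1
t2.Δ1 u=0 r=1 q=1 clk=1 p=0 v=1
t2.Δ2 u=0 r=0 q=1 clk=1 p=0 v=1
t2.Δ3 u=0 r=0 q=1 clk=1 p=0 v=0
t2.Δ4 u=1 r=0 q=1 clk=1 p=0 v=0
t3.Δ0 u=1 r=0 q=1 clk=1 p=0 v=0
t3.Δ1 u=1 r=0 q=1 clk=0 p=0 v=0
t4.Δ0 u=1 r=0 q=1 clk=0 p=0 v=0
t4.Δ1 u=1 r=0 q=1 clk=1 p=0 v=0
t4.Δ2 u=1 r=1 q=1 clk=1 p=0 v=0
t4.Δ3 u=1 r=1 q=1 clk=1 p=1 v=1
t4.Δ4 u=0 r=1 q=1 clk=1 p=1 v=1
t4.Δ5 u=0 r=1 q=1 clk=1 p=0 v=1
t5.Δ0 u=0 r=1 q=1 clk=1 p=0 v=1
t5.Δ1 u=0 r=1 q=1 clk=0 p=0 v=1
t6.Δ0 u=0 r=1 q=1 clk=0 p=0 v=1
t6.Δ1 u=0 r=1 q=1 clk=1 p=0 v=1
t6.Δ2 u=0 r=0 q=1 clk=1 p=0 v=1
t6.Δ3 u=0 r=0 q=1 clk=1 p=0 v=0
t6.Δ4 u=1 r=0 q=1 clk=1 p=0 v=0
t7.Δ0 u=1 r=0 q=1 clk=1 p=0 v=0
t7.Δ1 u=1 r=0 q=1 clk=0 p=0 v=0
t8.Δ0 u=1 r=0 q=1 clk=0 p=0 v=0
t8.Δ1 u=1 r=0 q=1 clk=1 p=0 v=0
t8.Δ2 u=1 r=1 q=1 clk=1 p=0 v=0
t8.Δ3 u=1 r=1 q=1 clk=1 p=1 v=1
t8.Δ4 u=0 r=1 q=1 clk=1 p=1 v=1
t8.Δ5 u=0 r=1 q=1 clk=1 p=0 v=1
t9.Δ0 u=0 r=1 q=1 clk=1 p=0 v=1
t9.Δ1 u=0 r=1 q=1 clk=0 p=0 v=1
t10.Δ0 u=0 r=1 q=1 clk=0 p=0 v=1
t10.Δ1 u=0 r=1 q=1 clk=1 p=0 v=1
t10.Δ2 u=0 r=0 q=1 clk=1 p=0 v=1
t10.Δ3 u=0 r=0 q=1 clk=1 p=0 v=0
t10.Δ4 u=1 r=0 q=1 clk=1 p=0 v=0
t11.Δ0 u=1 r=0 q=1 clk=1 p=0 v=0
t11.Δ1 u=1 r=0 q=1 clk=0 p=0 v=0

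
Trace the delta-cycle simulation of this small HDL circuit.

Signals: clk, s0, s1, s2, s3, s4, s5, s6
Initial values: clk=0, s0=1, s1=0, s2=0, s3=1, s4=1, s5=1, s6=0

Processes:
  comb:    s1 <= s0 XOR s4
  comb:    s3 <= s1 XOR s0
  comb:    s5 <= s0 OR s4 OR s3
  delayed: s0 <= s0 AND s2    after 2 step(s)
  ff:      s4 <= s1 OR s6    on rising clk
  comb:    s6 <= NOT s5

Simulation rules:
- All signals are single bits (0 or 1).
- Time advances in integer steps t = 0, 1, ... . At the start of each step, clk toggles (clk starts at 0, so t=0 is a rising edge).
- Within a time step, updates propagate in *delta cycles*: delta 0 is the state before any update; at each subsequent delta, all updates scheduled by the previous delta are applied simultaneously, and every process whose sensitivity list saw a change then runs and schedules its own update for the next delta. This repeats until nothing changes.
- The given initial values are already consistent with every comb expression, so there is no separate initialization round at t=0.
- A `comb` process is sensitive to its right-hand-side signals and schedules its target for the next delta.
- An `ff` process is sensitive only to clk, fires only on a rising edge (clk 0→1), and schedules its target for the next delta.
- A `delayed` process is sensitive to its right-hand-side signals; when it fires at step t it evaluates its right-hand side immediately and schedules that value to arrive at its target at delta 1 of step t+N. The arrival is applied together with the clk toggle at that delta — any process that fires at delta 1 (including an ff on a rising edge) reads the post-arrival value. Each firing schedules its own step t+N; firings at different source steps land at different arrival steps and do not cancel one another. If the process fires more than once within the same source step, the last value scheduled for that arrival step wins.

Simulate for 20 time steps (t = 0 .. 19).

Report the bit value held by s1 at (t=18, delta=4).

0

[bits: clk,s3,s6,s5,s4,s1,s0,s2]
t=0: Δ0=01011010 Δ1=11011010 Δ2=11010010 Δ3=11010110 Δ4=10010110 | 4Δ
t=1: Δ0=10010110 Δ1=00010110 | 1Δ
t=2: Δ0=00010110 Δ1=10010110 Δ2=10011110 Δ3=10011010 Δ4=11011010 | 4Δ
t=3: Δ0=11011010 Δ1=01011010 | 1Δ
t=4: Δ0=01011010 Δ1=11011010 Δ2=11010010 Δ3=11010110 Δ4=10010110 | 4Δ
t=5: Δ0=10010110 Δ1=00010110 | 1Δ
t=6: Δ0=00010110 Δ1=10010110 Δ2=10011110 Δ3=10011010 Δ4=11011010 | 4Δ
t=7: Δ0=11011010 Δ1=01011010 | 1Δ
t=8: Δ0=01011010 Δ1=11011010 Δ2=11010010 Δ3=11010110 Δ4=10010110 | 4Δ
t=9: Δ0=10010110 Δ1=00010110 | 1Δ
t=10: Δ0=00010110 Δ1=10010110 Δ2=10011110 Δ3=10011010 Δ4=11011010 | 4Δ
t=11: Δ0=11011010 Δ1=01011010 | 1Δ
t=12: Δ0=01011010 Δ1=11011010 Δ2=11010010 Δ3=11010110 Δ4=10010110 | 4Δ
t=13: Δ0=10010110 Δ1=00010110 | 1Δ
t=14: Δ0=00010110 Δ1=10010110 Δ2=10011110 Δ3=10011010 Δ4=11011010 | 4Δ
t=15: Δ0=11011010 Δ1=01011010 | 1Δ
t=16: Δ0=01011010 Δ1=11011010 Δ2=11010010 Δ3=11010110 Δ4=10010110 | 4Δ
t=17: Δ0=10010110 Δ1=00010110 | 1Δ
t=18: Δ0=00010110 Δ1=10010110 Δ2=10011110 Δ3=10011010 Δ4=11011010 | 4Δ
t=19: Δ0=11011010 Δ1=01011010 | 1Δ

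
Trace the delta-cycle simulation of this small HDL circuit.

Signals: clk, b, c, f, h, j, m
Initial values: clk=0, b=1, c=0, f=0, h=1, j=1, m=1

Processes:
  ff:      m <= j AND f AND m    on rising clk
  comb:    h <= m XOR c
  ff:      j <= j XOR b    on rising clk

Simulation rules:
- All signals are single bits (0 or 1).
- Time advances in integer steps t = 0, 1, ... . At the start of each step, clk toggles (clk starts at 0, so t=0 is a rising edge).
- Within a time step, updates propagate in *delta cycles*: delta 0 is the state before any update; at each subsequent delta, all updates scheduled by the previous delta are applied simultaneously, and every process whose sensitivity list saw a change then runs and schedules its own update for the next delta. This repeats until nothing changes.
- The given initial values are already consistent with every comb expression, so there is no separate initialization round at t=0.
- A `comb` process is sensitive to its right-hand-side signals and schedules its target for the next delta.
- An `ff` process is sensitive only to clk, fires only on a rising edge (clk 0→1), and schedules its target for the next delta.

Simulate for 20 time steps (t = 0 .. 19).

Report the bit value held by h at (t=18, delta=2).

0

t=0 Δ0: m=1 f=0 j=1 b=1 h=1 clk=0 c=0
  Δ1: clk:0→1
  Δ2: m:1→0, j:1→0
  Δ3: h:1→0
  (3Δ to stable)
t=1 Δ0: m=0 f=0 j=0 b=1 h=0 clk=1 c=0
  Δ1: clk:1→0
  (1Δ to stable)
t=2 Δ0: m=0 f=0 j=0 b=1 h=0 clk=0 c=0
  Δ1: clk:0→1
  Δ2: j:0→1
  (2Δ to stable)
t=3 Δ0: m=0 f=0 j=1 b=1 h=0 clk=1 c=0
  Δ1: clk:1→0
  (1Δ to stable)
t=4 Δ0: m=0 f=0 j=1 b=1 h=0 clk=0 c=0
  Δ1: clk:0→1
  Δ2: j:1→0
  (2Δ to stable)
t=5 Δ0: m=0 f=0 j=0 b=1 h=0 clk=1 c=0
  Δ1: clk:1→0
  (1Δ to stable)
t=6 Δ0: m=0 f=0 j=0 b=1 h=0 clk=0 c=0
  Δ1: clk:0→1
  Δ2: j:0→1
  (2Δ to stable)
t=7 Δ0: m=0 f=0 j=1 b=1 h=0 clk=1 c=0
  Δ1: clk:1→0
  (1Δ to stable)
t=8 Δ0: m=0 f=0 j=1 b=1 h=0 clk=0 c=0
  Δ1: clk:0→1
  Δ2: j:1→0
  (2Δ to stable)
t=9 Δ0: m=0 f=0 j=0 b=1 h=0 clk=1 c=0
  Δ1: clk:1→0
  (1Δ to stable)
t=10 Δ0: m=0 f=0 j=0 b=1 h=0 clk=0 c=0
  Δ1: clk:0→1
  Δ2: j:0→1
  (2Δ to stable)
t=11 Δ0: m=0 f=0 j=1 b=1 h=0 clk=1 c=0
  Δ1: clk:1→0
  (1Δ to stable)
t=12 Δ0: m=0 f=0 j=1 b=1 h=0 clk=0 c=0
  Δ1: clk:0→1
  Δ2: j:1→0
  (2Δ to stable)
t=13 Δ0: m=0 f=0 j=0 b=1 h=0 clk=1 c=0
  Δ1: clk:1→0
  (1Δ to stable)
t=14 Δ0: m=0 f=0 j=0 b=1 h=0 clk=0 c=0
  Δ1: clk:0→1
  Δ2: j:0→1
  (2Δ to stable)
t=15 Δ0: m=0 f=0 j=1 b=1 h=0 clk=1 c=0
  Δ1: clk:1→0
  (1Δ to stable)
t=16 Δ0: m=0 f=0 j=1 b=1 h=0 clk=0 c=0
  Δ1: clk:0→1
  Δ2: j:1→0
  (2Δ to stable)
t=17 Δ0: m=0 f=0 j=0 b=1 h=0 clk=1 c=0
  Δ1: clk:1→0
  (1Δ to stable)
t=18 Δ0: m=0 f=0 j=0 b=1 h=0 clk=0 c=0
  Δ1: clk:0→1
  Δ2: j:0→1
  (2Δ to stable)
t=19 Δ0: m=0 f=0 j=1 b=1 h=0 clk=1 c=0
  Δ1: clk:1→0
  (1Δ to stable)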